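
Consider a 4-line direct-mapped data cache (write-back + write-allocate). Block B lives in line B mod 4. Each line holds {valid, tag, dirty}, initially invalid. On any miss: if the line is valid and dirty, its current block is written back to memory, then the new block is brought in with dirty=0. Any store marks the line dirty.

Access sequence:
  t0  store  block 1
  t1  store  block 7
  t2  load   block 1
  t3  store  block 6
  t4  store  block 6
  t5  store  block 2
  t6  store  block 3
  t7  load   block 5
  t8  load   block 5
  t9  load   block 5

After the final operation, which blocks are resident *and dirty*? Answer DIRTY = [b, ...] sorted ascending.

DIRTY = [2, 3]

0: W B1 -> L1 miss  d=D]
1: W B7 -> L3 miss  d=D]
2: R B1 -> L1 hit  d=D]
3: W B6 -> L2 miss  d=D]
4: W B6 -> L2 hit  d=D]
5: W B2 -> L2 miss wb->B6  d=D]
6: W B3 -> L3 miss wb->B7  d=D]
7: R B5 -> L1 miss wb->B1  d=-]
8: R B5 -> L1 hit  d=-]
9: R B5 -> L1 hit  d=-]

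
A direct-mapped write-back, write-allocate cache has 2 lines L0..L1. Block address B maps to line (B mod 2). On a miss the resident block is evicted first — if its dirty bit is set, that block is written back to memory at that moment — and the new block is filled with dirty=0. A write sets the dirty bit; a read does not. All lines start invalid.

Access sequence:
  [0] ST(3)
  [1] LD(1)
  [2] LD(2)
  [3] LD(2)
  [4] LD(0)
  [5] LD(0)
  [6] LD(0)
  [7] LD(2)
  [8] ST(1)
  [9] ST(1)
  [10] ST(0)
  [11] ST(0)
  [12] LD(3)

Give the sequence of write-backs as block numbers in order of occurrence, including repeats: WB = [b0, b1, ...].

0: W B3 -> L1 miss  d=D]
1: R B1 -> L1 miss wb->B3  d=-]
2: R B2 -> L0 miss  d=-]
3: R B2 -> L0 hit  d=-]
4: R B0 -> L0 miss  d=-]
5: R B0 -> L0 hit  d=-]
6: R B0 -> L0 hit  d=-]
7: R B2 -> L0 miss  d=-]
8: W B1 -> L1 hit  d=D]
9: W B1 -> L1 hit  d=D]
10: W B0 -> L0 miss  d=D]
11: W B0 -> L0 hit  d=D]
12: R B3 -> L1 miss wb->B1  d=-]

WB = [3, 1]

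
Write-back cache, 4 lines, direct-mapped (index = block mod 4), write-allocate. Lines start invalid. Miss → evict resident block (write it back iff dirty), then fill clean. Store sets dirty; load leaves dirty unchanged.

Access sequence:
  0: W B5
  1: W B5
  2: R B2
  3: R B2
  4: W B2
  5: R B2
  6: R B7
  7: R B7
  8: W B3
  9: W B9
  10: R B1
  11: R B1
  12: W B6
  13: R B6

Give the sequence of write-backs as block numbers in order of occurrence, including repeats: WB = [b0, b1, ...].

0: W B5 → L1 miss [D]
1: W B5 → L1 hit [D]
2: R B2 → L2 miss [-]
3: R B2 → L2 hit [-]
4: W B2 → L2 hit [D]
5: R B2 → L2 hit [D]
6: R B7 → L3 miss [-]
7: R B7 → L3 hit [-]
8: W B3 → L3 miss [D]
9: W B9 → L1 miss wb→B5 [D]
10: R B1 → L1 miss wb→B9 [-]
11: R B1 → L1 hit [-]
12: W B6 → L2 miss wb→B2 [D]
13: R B6 → L2 hit [D]

WB = [5, 9, 2]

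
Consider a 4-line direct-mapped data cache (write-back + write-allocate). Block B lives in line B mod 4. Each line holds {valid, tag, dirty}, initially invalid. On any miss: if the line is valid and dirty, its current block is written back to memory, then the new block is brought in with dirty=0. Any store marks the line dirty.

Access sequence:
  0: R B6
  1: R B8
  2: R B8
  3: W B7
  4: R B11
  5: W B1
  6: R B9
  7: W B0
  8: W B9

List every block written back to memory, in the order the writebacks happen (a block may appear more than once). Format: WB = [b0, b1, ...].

0: R B6 -> L2 miss  d=-]
1: R B8 -> L0 miss  d=-]
2: R B8 -> L0 hit  d=-]
3: W B7 -> L3 miss  d=D]
4: R B11 -> L3 miss wb->B7  d=-]
5: W B1 -> L1 miss  d=D]
6: R B9 -> L1 miss wb->B1  d=-]
7: W B0 -> L0 miss  d=D]
8: W B9 -> L1 hit  d=D]

WB = [7, 1]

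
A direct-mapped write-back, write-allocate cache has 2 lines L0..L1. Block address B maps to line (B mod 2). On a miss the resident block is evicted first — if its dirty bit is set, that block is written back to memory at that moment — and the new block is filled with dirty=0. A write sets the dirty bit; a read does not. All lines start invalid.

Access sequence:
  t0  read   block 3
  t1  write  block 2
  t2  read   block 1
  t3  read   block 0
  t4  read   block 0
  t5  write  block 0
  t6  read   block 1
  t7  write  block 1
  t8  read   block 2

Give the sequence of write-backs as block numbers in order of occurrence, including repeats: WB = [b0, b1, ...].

  0 | R B3 → L1 miss [-]
  1 | W B2 → L0 miss [D]
  2 | R B1 → L1 miss [-]
  3 | R B0 → L0 miss wb→B2 [-]
  4 | R B0 → L0 hit [-]
  5 | W B0 → L0 hit [D]
  6 | R B1 → L1 hit [-]
  7 | W B1 → L1 hit [D]
  8 | R B2 → L0 miss wb→B0 [-]

WB = [2, 0]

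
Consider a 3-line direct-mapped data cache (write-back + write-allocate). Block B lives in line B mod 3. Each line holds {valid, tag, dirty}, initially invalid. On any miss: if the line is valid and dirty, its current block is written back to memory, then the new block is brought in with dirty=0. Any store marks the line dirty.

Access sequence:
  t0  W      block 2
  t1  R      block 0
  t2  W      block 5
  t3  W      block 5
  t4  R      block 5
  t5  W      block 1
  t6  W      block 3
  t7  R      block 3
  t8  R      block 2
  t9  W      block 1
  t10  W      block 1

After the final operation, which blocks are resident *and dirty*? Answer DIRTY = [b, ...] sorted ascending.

0: W B2 → L2 miss [D]
1: R B0 → L0 miss [-]
2: W B5 → L2 miss wb→B2 [D]
3: W B5 → L2 hit [D]
4: R B5 → L2 hit [D]
5: W B1 → L1 miss [D]
6: W B3 → L0 miss [D]
7: R B3 → L0 hit [D]
8: R B2 → L2 miss wb→B5 [-]
9: W B1 → L1 hit [D]
10: W B1 → L1 hit [D]

DIRTY = [1, 3]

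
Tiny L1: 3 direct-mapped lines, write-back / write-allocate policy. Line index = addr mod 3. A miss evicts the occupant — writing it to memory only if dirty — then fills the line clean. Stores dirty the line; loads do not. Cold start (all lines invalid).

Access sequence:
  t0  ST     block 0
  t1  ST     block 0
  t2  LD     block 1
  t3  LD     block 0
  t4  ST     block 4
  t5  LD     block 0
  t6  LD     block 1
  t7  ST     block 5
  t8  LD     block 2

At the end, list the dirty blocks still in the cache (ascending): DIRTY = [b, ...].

DIRTY = [0]

0: W B0 -> L0 miss  d=D]
1: W B0 -> L0 hit  d=D]
2: R B1 -> L1 miss  d=-]
3: R B0 -> L0 hit  d=D]
4: W B4 -> L1 miss  d=D]
5: R B0 -> L0 hit  d=D]
6: R B1 -> L1 miss wb->B4  d=-]
7: W B5 -> L2 miss  d=D]
8: R B2 -> L2 miss wb->B5  d=-]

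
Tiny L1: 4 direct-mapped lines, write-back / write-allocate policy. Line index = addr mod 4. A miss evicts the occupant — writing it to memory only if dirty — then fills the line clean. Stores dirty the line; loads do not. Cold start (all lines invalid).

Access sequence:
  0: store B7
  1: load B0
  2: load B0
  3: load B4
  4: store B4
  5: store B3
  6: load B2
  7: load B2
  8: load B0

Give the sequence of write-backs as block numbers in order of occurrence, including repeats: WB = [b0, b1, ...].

  0 | W B7 → L3 miss [D]
  1 | R B0 → L0 miss [-]
  2 | R B0 → L0 hit [-]
  3 | R B4 → L0 miss [-]
  4 | W B4 → L0 hit [D]
  5 | W B3 → L3 miss wb→B7 [D]
  6 | R B2 → L2 miss [-]
  7 | R B2 → L2 hit [-]
  8 | R B0 → L0 miss wb→B4 [-]

WB = [7, 4]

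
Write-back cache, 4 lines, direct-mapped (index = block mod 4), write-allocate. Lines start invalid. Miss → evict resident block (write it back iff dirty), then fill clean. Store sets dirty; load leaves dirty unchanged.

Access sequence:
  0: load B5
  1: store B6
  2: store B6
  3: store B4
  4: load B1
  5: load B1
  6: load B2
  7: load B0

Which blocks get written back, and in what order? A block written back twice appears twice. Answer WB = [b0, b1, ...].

0: R B5 → L1 miss [-]
1: W B6 → L2 miss [D]
2: W B6 → L2 hit [D]
3: W B4 → L0 miss [D]
4: R B1 → L1 miss [-]
5: R B1 → L1 hit [-]
6: R B2 → L2 miss wb→B6 [-]
7: R B0 → L0 miss wb→B4 [-]

WB = [6, 4]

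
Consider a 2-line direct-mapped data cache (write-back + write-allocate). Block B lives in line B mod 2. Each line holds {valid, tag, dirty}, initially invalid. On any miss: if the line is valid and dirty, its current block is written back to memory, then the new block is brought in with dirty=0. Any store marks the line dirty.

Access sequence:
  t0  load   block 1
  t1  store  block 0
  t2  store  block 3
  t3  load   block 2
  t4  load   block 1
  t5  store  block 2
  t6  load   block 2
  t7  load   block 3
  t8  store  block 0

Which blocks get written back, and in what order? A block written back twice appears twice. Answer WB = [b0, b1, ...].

  0 | R B1 → L1 miss [-]
  1 | W B0 → L0 miss [D]
  2 | W B3 → L1 miss [D]
  3 | R B2 → L0 miss wb→B0 [-]
  4 | R B1 → L1 miss wb→B3 [-]
  5 | W B2 → L0 hit [D]
  6 | R B2 → L0 hit [D]
  7 | R B3 → L1 miss [-]
  8 | W B0 → L0 miss wb→B2 [D]

WB = [0, 3, 2]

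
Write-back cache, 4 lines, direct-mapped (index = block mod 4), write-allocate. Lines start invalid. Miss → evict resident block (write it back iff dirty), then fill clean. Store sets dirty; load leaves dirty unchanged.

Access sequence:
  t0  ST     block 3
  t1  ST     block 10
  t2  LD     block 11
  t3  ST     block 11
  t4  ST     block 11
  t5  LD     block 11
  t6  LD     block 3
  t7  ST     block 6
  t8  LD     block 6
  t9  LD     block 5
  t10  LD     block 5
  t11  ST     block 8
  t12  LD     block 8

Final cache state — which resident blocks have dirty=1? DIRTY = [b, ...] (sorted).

0: W B3 → L3 miss [D]
1: W B10 → L2 miss [D]
2: R B11 → L3 miss wb→B3 [-]
3: W B11 → L3 hit [D]
4: W B11 → L3 hit [D]
5: R B11 → L3 hit [D]
6: R B3 → L3 miss wb→B11 [-]
7: W B6 → L2 miss wb→B10 [D]
8: R B6 → L2 hit [D]
9: R B5 → L1 miss [-]
10: R B5 → L1 hit [-]
11: W B8 → L0 miss [D]
12: R B8 → L0 hit [D]

DIRTY = [6, 8]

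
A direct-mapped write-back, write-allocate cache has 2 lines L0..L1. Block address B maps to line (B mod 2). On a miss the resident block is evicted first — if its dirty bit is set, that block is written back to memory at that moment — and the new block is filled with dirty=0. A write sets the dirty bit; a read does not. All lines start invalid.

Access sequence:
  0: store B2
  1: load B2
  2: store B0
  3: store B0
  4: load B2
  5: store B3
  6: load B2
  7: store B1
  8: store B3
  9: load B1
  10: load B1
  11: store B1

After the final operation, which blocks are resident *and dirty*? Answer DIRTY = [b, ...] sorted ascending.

DIRTY = [1]

0: W B2 -> L0 miss  d=D]
1: R B2 -> L0 hit  d=D]
2: W B0 -> L0 miss wb->B2  d=D]
3: W B0 -> L0 hit  d=D]
4: R B2 -> L0 miss wb->B0  d=-]
5: W B3 -> L1 miss  d=D]
6: R B2 -> L0 hit  d=-]
7: W B1 -> L1 miss wb->B3  d=D]
8: W B3 -> L1 miss wb->B1  d=D]
9: R B1 -> L1 miss wb->B3  d=-]
10: R B1 -> L1 hit  d=-]
11: W B1 -> L1 hit  d=D]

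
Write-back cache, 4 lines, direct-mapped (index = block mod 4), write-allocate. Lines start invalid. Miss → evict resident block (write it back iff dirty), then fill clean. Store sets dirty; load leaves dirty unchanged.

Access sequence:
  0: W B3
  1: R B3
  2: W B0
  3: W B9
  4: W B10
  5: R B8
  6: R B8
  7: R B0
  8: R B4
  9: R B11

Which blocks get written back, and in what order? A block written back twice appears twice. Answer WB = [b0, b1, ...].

WB = [0, 3]

  0 | W B3 → L3 miss [D]
  1 | R B3 → L3 hit [D]
  2 | W B0 → L0 miss [D]
  3 | W B9 → L1 miss [D]
  4 | W B10 → L2 miss [D]
  5 | R B8 → L0 miss wb→B0 [-]
  6 | R B8 → L0 hit [-]
  7 | R B0 → L0 miss [-]
  8 | R B4 → L0 miss [-]
  9 | R B11 → L3 miss wb→B3 [-]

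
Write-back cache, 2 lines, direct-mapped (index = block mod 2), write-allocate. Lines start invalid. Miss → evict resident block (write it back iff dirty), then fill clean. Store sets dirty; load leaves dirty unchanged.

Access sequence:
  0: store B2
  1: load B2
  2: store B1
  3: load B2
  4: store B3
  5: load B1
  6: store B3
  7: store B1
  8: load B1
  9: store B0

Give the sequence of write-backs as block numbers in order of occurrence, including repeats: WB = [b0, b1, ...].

WB = [1, 3, 3, 2]

0: W B2 → L0 miss [D]
1: R B2 → L0 hit [D]
2: W B1 → L1 miss [D]
3: R B2 → L0 hit [D]
4: W B3 → L1 miss wb→B1 [D]
5: R B1 → L1 miss wb→B3 [-]
6: W B3 → L1 miss [D]
7: W B1 → L1 miss wb→B3 [D]
8: R B1 → L1 hit [D]
9: W B0 → L0 miss wb→B2 [D]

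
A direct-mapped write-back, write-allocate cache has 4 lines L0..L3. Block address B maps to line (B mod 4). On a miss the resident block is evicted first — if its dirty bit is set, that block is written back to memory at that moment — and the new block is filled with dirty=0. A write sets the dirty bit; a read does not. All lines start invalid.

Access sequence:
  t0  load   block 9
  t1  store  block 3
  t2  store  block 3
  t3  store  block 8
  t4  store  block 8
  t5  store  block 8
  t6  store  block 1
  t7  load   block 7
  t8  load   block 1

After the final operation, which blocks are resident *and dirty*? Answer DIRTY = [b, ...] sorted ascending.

DIRTY = [1, 8]

0: R B9 → L1 miss [-]
1: W B3 → L3 miss [D]
2: W B3 → L3 hit [D]
3: W B8 → L0 miss [D]
4: W B8 → L0 hit [D]
5: W B8 → L0 hit [D]
6: W B1 → L1 miss [D]
7: R B7 → L3 miss wb→B3 [-]
8: R B1 → L1 hit [D]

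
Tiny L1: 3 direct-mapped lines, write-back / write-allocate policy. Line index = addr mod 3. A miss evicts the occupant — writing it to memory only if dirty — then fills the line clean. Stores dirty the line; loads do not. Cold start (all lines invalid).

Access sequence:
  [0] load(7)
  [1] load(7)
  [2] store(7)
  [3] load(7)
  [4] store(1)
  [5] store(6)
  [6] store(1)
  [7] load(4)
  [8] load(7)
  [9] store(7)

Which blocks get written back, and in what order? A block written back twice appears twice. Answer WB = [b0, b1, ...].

0: R B7 → L1 miss [-]
1: R B7 → L1 hit [-]
2: W B7 → L1 hit [D]
3: R B7 → L1 hit [D]
4: W B1 → L1 miss wb→B7 [D]
5: W B6 → L0 miss [D]
6: W B1 → L1 hit [D]
7: R B4 → L1 miss wb→B1 [-]
8: R B7 → L1 miss [-]
9: W B7 → L1 hit [D]

WB = [7, 1]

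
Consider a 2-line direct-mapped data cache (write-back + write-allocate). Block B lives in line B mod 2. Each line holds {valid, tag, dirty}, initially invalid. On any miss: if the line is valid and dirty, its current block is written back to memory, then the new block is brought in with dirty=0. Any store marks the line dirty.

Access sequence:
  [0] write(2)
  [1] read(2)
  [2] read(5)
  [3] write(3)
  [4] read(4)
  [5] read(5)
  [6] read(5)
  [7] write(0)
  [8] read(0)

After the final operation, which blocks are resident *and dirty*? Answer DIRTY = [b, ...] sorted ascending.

0: W B2 -> L0 miss  d=D]
1: R B2 -> L0 hit  d=D]
2: R B5 -> L1 miss  d=-]
3: W B3 -> L1 miss  d=D]
4: R B4 -> L0 miss wb->B2  d=-]
5: R B5 -> L1 miss wb->B3  d=-]
6: R B5 -> L1 hit  d=-]
7: W B0 -> L0 miss  d=D]
8: R B0 -> L0 hit  d=D]

DIRTY = [0]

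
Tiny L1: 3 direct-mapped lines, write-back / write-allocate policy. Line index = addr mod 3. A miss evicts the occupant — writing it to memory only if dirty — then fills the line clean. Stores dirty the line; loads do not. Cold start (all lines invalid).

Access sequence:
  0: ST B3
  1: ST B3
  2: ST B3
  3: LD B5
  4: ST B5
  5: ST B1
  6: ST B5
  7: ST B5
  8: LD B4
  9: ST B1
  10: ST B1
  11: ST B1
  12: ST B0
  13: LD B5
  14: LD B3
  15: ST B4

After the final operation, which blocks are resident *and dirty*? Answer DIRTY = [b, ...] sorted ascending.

DIRTY = [4, 5]

  0 | W B3 → L0 miss [D]
  1 | W B3 → L0 hit [D]
  2 | W B3 → L0 hit [D]
  3 | R B5 → L2 miss [-]
  4 | W B5 → L2 hit [D]
  5 | W B1 → L1 miss [D]
  6 | W B5 → L2 hit [D]
  7 | W B5 → L2 hit [D]
  8 | R B4 → L1 miss wb→B1 [-]
  9 | W B1 → L1 miss [D]
  10 | W B1 → L1 hit [D]
  11 | W B1 → L1 hit [D]
  12 | W B0 → L0 miss wb→B3 [D]
  13 | R B5 → L2 hit [D]
  14 | R B3 → L0 miss wb→B0 [-]
  15 | W B4 → L1 miss wb→B1 [D]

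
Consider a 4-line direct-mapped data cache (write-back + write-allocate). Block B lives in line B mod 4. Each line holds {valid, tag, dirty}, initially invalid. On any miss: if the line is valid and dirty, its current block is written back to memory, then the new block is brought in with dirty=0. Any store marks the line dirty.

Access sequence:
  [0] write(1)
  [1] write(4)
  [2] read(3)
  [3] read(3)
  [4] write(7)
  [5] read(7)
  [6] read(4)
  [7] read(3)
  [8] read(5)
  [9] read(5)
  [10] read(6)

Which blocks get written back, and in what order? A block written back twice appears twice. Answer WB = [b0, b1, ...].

WB = [7, 1]

0: W B1 → L1 miss [D]
1: W B4 → L0 miss [D]
2: R B3 → L3 miss [-]
3: R B3 → L3 hit [-]
4: W B7 → L3 miss [D]
5: R B7 → L3 hit [D]
6: R B4 → L0 hit [D]
7: R B3 → L3 miss wb→B7 [-]
8: R B5 → L1 miss wb→B1 [-]
9: R B5 → L1 hit [-]
10: R B6 → L2 miss [-]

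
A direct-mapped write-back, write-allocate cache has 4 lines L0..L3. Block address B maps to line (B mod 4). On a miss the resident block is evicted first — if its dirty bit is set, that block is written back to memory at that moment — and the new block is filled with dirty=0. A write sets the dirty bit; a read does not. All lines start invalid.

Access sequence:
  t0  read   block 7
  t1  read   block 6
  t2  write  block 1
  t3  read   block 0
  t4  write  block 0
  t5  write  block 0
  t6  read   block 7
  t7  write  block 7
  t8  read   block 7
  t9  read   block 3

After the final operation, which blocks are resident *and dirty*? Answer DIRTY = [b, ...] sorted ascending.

  0 | R B7 → L3 miss [-]
  1 | R B6 → L2 miss [-]
  2 | W B1 → L1 miss [D]
  3 | R B0 → L0 miss [-]
  4 | W B0 → L0 hit [D]
  5 | W B0 → L0 hit [D]
  6 | R B7 → L3 hit [-]
  7 | W B7 → L3 hit [D]
  8 | R B7 → L3 hit [D]
  9 | R B3 → L3 miss wb→B7 [-]

DIRTY = [0, 1]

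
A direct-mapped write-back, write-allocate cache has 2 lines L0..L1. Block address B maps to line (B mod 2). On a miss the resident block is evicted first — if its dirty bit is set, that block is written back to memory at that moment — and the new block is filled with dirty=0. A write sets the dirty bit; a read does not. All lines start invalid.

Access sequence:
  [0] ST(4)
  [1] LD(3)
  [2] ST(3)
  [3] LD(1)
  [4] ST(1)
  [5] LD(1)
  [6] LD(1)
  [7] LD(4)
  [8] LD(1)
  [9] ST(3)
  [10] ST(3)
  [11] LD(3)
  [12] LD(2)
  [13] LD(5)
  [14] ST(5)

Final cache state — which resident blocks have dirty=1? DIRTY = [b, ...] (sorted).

0: W B4 → L0 miss [D]
1: R B3 → L1 miss [-]
2: W B3 → L1 hit [D]
3: R B1 → L1 miss wb→B3 [-]
4: W B1 → L1 hit [D]
5: R B1 → L1 hit [D]
6: R B1 → L1 hit [D]
7: R B4 → L0 hit [D]
8: R B1 → L1 hit [D]
9: W B3 → L1 miss wb→B1 [D]
10: W B3 → L1 hit [D]
11: R B3 → L1 hit [D]
12: R B2 → L0 miss wb→B4 [-]
13: R B5 → L1 miss wb→B3 [-]
14: W B5 → L1 hit [D]

DIRTY = [5]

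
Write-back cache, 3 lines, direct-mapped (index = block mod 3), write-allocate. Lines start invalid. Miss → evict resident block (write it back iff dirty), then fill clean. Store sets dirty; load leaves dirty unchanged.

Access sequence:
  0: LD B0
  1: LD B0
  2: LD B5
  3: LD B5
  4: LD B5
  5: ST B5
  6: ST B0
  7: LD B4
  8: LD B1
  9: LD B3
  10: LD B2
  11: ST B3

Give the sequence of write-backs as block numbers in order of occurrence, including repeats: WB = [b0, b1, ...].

WB = [0, 5]

  0 | R B0 → L0 miss [-]
  1 | R B0 → L0 hit [-]
  2 | R B5 → L2 miss [-]
  3 | R B5 → L2 hit [-]
  4 | R B5 → L2 hit [-]
  5 | W B5 → L2 hit [D]
  6 | W B0 → L0 hit [D]
  7 | R B4 → L1 miss [-]
  8 | R B1 → L1 miss [-]
  9 | R B3 → L0 miss wb→B0 [-]
  10 | R B2 → L2 miss wb→B5 [-]
  11 | W B3 → L0 hit [D]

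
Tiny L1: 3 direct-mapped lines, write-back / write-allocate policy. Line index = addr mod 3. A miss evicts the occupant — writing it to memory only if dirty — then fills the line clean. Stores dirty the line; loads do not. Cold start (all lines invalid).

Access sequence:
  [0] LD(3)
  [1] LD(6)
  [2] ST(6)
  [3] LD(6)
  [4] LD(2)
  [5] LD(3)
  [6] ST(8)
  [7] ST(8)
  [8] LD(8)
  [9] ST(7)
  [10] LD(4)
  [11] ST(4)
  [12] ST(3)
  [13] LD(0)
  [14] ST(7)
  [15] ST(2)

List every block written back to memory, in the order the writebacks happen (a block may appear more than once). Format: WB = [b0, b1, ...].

0: R B3 -> L0 miss  d=-]
1: R B6 -> L0 miss  d=-]
2: W B6 -> L0 hit  d=D]
3: R B6 -> L0 hit  d=D]
4: R B2 -> L2 miss  d=-]
5: R B3 -> L0 miss wb->B6  d=-]
6: W B8 -> L2 miss  d=D]
7: W B8 -> L2 hit  d=D]
8: R B8 -> L2 hit  d=D]
9: W B7 -> L1 miss  d=D]
10: R B4 -> L1 miss wb->B7  d=-]
11: W B4 -> L1 hit  d=D]
12: W B3 -> L0 hit  d=D]
13: R B0 -> L0 miss wb->B3  d=-]
14: W B7 -> L1 miss wb->B4  d=D]
15: W B2 -> L2 miss wb->B8  d=D]

WB = [6, 7, 3, 4, 8]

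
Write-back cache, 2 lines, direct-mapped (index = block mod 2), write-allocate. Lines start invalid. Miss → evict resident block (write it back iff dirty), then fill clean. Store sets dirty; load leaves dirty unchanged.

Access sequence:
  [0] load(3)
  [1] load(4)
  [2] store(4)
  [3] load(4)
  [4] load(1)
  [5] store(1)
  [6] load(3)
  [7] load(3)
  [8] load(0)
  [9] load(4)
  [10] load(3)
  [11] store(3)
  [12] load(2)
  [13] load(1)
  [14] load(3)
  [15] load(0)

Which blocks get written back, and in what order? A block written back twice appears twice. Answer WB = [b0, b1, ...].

WB = [1, 4, 3]

0: R B3 -> L1 miss  d=-]
1: R B4 -> L0 miss  d=-]
2: W B4 -> L0 hit  d=D]
3: R B4 -> L0 hit  d=D]
4: R B1 -> L1 miss  d=-]
5: W B1 -> L1 hit  d=D]
6: R B3 -> L1 miss wb->B1  d=-]
7: R B3 -> L1 hit  d=-]
8: R B0 -> L0 miss wb->B4  d=-]
9: R B4 -> L0 miss  d=-]
10: R B3 -> L1 hit  d=-]
11: W B3 -> L1 hit  d=D]
12: R B2 -> L0 miss  d=-]
13: R B1 -> L1 miss wb->B3  d=-]
14: R B3 -> L1 miss  d=-]
15: R B0 -> L0 miss  d=-]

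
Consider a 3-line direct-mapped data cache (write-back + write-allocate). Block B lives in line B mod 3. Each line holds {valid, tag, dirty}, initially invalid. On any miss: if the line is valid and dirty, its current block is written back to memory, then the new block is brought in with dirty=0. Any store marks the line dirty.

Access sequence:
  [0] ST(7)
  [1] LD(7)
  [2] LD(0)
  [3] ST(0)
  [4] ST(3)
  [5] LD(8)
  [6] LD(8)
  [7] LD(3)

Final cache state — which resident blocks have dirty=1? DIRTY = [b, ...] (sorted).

DIRTY = [3, 7]

0: W B7 -> L1 miss  d=D]
1: R B7 -> L1 hit  d=D]
2: R B0 -> L0 miss  d=-]
3: W B0 -> L0 hit  d=D]
4: W B3 -> L0 miss wb->B0  d=D]
5: R B8 -> L2 miss  d=-]
6: R B8 -> L2 hit  d=-]
7: R B3 -> L0 hit  d=D]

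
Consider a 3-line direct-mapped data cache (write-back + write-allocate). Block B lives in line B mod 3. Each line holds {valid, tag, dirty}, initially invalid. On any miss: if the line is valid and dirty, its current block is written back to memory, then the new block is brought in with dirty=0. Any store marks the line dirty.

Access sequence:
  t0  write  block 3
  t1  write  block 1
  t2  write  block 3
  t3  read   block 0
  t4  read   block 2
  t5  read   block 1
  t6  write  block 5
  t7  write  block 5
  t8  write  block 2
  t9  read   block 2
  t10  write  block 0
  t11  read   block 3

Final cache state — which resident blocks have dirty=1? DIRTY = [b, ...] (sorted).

DIRTY = [1, 2]

0: W B3 -> L0 miss  d=D]
1: W B1 -> L1 miss  d=D]
2: W B3 -> L0 hit  d=D]
3: R B0 -> L0 miss wb->B3  d=-]
4: R B2 -> L2 miss  d=-]
5: R B1 -> L1 hit  d=D]
6: W B5 -> L2 miss  d=D]
7: W B5 -> L2 hit  d=D]
8: W B2 -> L2 miss wb->B5  d=D]
9: R B2 -> L2 hit  d=D]
10: W B0 -> L0 hit  d=D]
11: R B3 -> L0 miss wb->B0  d=-]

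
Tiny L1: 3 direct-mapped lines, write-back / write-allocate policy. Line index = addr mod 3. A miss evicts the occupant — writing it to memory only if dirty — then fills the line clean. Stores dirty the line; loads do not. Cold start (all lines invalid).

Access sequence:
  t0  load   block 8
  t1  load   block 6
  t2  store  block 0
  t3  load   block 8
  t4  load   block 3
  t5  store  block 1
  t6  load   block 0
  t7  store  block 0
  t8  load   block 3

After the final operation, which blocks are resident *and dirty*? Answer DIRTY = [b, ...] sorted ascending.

0: R B8 → L2 miss [-]
1: R B6 → L0 miss [-]
2: W B0 → L0 miss [D]
3: R B8 → L2 hit [-]
4: R B3 → L0 miss wb→B0 [-]
5: W B1 → L1 miss [D]
6: R B0 → L0 miss [-]
7: W B0 → L0 hit [D]
8: R B3 → L0 miss wb→B0 [-]

DIRTY = [1]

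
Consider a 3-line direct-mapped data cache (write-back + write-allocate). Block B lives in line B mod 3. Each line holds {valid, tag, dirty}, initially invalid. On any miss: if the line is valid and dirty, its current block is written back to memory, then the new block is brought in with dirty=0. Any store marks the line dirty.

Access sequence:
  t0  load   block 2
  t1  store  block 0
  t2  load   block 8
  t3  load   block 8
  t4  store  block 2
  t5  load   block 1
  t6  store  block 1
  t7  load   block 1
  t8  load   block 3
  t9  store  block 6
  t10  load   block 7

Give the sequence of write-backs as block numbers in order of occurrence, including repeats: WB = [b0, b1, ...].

WB = [0, 1]

  0 | R B2 → L2 miss [-]
  1 | W B0 → L0 miss [D]
  2 | R B8 → L2 miss [-]
  3 | R B8 → L2 hit [-]
  4 | W B2 → L2 miss [D]
  5 | R B1 → L1 miss [-]
  6 | W B1 → L1 hit [D]
  7 | R B1 → L1 hit [D]
  8 | R B3 → L0 miss wb→B0 [-]
  9 | W B6 → L0 miss [D]
  10 | R B7 → L1 miss wb→B1 [-]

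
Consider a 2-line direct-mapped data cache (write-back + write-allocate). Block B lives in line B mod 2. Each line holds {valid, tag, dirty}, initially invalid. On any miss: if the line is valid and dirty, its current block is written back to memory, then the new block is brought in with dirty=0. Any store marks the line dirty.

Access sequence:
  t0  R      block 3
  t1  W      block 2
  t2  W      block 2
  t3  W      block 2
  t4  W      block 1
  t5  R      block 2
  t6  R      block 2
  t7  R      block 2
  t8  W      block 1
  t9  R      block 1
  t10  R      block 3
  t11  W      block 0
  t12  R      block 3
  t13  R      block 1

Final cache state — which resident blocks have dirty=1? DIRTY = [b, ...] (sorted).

0: R B3 → L1 miss [-]
1: W B2 → L0 miss [D]
2: W B2 → L0 hit [D]
3: W B2 → L0 hit [D]
4: W B1 → L1 miss [D]
5: R B2 → L0 hit [D]
6: R B2 → L0 hit [D]
7: R B2 → L0 hit [D]
8: W B1 → L1 hit [D]
9: R B1 → L1 hit [D]
10: R B3 → L1 miss wb→B1 [-]
11: W B0 → L0 miss wb→B2 [D]
12: R B3 → L1 hit [-]
13: R B1 → L1 miss [-]

DIRTY = [0]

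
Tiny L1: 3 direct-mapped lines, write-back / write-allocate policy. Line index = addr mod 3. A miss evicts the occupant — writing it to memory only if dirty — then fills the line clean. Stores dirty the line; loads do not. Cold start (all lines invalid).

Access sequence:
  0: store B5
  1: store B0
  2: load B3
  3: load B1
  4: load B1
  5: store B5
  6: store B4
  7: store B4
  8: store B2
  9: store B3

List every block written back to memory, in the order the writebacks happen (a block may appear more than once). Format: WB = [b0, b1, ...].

0: W B5 → L2 miss [D]
1: W B0 → L0 miss [D]
2: R B3 → L0 miss wb→B0 [-]
3: R B1 → L1 miss [-]
4: R B1 → L1 hit [-]
5: W B5 → L2 hit [D]
6: W B4 → L1 miss [D]
7: W B4 → L1 hit [D]
8: W B2 → L2 miss wb→B5 [D]
9: W B3 → L0 hit [D]

WB = [0, 5]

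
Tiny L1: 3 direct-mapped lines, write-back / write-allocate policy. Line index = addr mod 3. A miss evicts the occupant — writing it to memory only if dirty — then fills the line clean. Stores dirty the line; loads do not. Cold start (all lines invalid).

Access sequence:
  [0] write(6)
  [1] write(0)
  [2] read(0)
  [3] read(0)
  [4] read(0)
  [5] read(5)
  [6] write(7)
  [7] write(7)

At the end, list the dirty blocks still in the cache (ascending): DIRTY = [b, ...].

DIRTY = [0, 7]

  0 | W B6 → L0 miss [D]
  1 | W B0 → L0 miss wb→B6 [D]
  2 | R B0 → L0 hit [D]
  3 | R B0 → L0 hit [D]
  4 | R B0 → L0 hit [D]
  5 | R B5 → L2 miss [-]
  6 | W B7 → L1 miss [D]
  7 | W B7 → L1 hit [D]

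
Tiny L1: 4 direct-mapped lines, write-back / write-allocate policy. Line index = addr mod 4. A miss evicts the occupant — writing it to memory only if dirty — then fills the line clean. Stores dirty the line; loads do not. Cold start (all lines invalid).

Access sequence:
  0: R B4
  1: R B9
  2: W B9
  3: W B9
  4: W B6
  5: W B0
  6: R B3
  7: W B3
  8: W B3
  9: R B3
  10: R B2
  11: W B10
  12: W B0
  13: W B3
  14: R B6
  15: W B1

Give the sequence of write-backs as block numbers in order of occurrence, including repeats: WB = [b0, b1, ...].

  0 | R B4 → L0 miss [-]
  1 | R B9 → L1 miss [-]
  2 | W B9 → L1 hit [D]
  3 | W B9 → L1 hit [D]
  4 | W B6 → L2 miss [D]
  5 | W B0 → L0 miss [D]
  6 | R B3 → L3 miss [-]
  7 | W B3 → L3 hit [D]
  8 | W B3 → L3 hit [D]
  9 | R B3 → L3 hit [D]
  10 | R B2 → L2 miss wb→B6 [-]
  11 | W B10 → L2 miss [D]
  12 | W B0 → L0 hit [D]
  13 | W B3 → L3 hit [D]
  14 | R B6 → L2 miss wb→B10 [-]
  15 | W B1 → L1 miss wb→B9 [D]

WB = [6, 10, 9]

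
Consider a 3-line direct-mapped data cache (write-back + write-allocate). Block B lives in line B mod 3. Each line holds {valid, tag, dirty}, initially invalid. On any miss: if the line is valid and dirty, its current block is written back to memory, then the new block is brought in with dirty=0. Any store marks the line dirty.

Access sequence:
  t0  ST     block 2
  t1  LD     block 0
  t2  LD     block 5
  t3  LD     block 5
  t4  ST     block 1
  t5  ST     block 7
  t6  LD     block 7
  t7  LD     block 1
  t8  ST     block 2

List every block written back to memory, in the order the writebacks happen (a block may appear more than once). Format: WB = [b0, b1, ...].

WB = [2, 1, 7]

  0 | W B2 → L2 miss [D]
  1 | R B0 → L0 miss [-]
  2 | R B5 → L2 miss wb→B2 [-]
  3 | R B5 → L2 hit [-]
  4 | W B1 → L1 miss [D]
  5 | W B7 → L1 miss wb→B1 [D]
  6 | R B7 → L1 hit [D]
  7 | R B1 → L1 miss wb→B7 [-]
  8 | W B2 → L2 miss [D]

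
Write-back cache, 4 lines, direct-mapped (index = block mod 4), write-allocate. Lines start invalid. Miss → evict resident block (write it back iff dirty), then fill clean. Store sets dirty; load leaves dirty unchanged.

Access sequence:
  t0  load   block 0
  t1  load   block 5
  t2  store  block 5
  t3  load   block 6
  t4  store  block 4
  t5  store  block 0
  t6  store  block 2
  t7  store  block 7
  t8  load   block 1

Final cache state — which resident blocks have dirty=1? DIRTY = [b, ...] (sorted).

DIRTY = [0, 2, 7]

0: R B0 -> L0 miss  d=-]
1: R B5 -> L1 miss  d=-]
2: W B5 -> L1 hit  d=D]
3: R B6 -> L2 miss  d=-]
4: W B4 -> L0 miss  d=D]
5: W B0 -> L0 miss wb->B4  d=D]
6: W B2 -> L2 miss  d=D]
7: W B7 -> L3 miss  d=D]
8: R B1 -> L1 miss wb->B5  d=-]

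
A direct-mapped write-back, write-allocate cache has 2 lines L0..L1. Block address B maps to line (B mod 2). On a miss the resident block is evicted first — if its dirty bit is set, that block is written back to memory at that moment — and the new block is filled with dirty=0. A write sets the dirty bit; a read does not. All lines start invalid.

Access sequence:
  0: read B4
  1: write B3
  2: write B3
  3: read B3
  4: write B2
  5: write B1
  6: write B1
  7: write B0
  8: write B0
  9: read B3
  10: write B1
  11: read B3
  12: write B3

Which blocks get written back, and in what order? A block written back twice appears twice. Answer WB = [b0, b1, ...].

0: R B4 -> L0 miss  d=-]
1: W B3 -> L1 miss  d=D]
2: W B3 -> L1 hit  d=D]
3: R B3 -> L1 hit  d=D]
4: W B2 -> L0 miss  d=D]
5: W B1 -> L1 miss wb->B3  d=D]
6: W B1 -> L1 hit  d=D]
7: W B0 -> L0 miss wb->B2  d=D]
8: W B0 -> L0 hit  d=D]
9: R B3 -> L1 miss wb->B1  d=-]
10: W B1 -> L1 miss  d=D]
11: R B3 -> L1 miss wb->B1  d=-]
12: W B3 -> L1 hit  d=D]

WB = [3, 2, 1, 1]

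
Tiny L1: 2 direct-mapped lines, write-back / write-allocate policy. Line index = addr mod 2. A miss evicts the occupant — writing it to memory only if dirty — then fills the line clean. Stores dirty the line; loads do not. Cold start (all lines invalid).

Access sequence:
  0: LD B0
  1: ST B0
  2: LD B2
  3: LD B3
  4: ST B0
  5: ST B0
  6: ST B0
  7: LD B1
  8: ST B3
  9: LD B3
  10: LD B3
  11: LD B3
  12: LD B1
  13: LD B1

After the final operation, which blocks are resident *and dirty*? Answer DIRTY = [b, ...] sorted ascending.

DIRTY = [0]

  0 | R B0 → L0 miss [-]
  1 | W B0 → L0 hit [D]
  2 | R B2 → L0 miss wb→B0 [-]
  3 | R B3 → L1 miss [-]
  4 | W B0 → L0 miss [D]
  5 | W B0 → L0 hit [D]
  6 | W B0 → L0 hit [D]
  7 | R B1 → L1 miss [-]
  8 | W B3 → L1 miss [D]
  9 | R B3 → L1 hit [D]
  10 | R B3 → L1 hit [D]
  11 | R B3 → L1 hit [D]
  12 | R B1 → L1 miss wb→B3 [-]
  13 | R B1 → L1 hit [-]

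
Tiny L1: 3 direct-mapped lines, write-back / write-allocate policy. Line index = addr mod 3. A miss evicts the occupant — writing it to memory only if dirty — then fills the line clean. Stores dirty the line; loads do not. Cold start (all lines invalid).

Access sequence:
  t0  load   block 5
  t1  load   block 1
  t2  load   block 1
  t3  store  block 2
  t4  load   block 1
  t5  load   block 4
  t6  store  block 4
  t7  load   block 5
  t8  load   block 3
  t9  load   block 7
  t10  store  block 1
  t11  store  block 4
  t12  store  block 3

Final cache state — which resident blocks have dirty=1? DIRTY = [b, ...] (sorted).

DIRTY = [3, 4]

0: R B5 → L2 miss [-]
1: R B1 → L1 miss [-]
2: R B1 → L1 hit [-]
3: W B2 → L2 miss [D]
4: R B1 → L1 hit [-]
5: R B4 → L1 miss [-]
6: W B4 → L1 hit [D]
7: R B5 → L2 miss wb→B2 [-]
8: R B3 → L0 miss [-]
9: R B7 → L1 miss wb→B4 [-]
10: W B1 → L1 miss [D]
11: W B4 → L1 miss wb→B1 [D]
12: W B3 → L0 hit [D]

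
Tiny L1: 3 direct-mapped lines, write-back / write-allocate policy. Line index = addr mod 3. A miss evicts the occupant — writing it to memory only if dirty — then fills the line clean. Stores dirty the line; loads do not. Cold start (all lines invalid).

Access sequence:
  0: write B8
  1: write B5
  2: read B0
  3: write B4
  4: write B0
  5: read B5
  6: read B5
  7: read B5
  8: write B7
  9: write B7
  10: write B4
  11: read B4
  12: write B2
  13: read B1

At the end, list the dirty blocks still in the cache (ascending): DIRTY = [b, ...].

DIRTY = [0, 2]

0: W B8 -> L2 miss  d=D]
1: W B5 -> L2 miss wb->B8  d=D]
2: R B0 -> L0 miss  d=-]
3: W B4 -> L1 miss  d=D]
4: W B0 -> L0 hit  d=D]
5: R B5 -> L2 hit  d=D]
6: R B5 -> L2 hit  d=D]
7: R B5 -> L2 hit  d=D]
8: W B7 -> L1 miss wb->B4  d=D]
9: W B7 -> L1 hit  d=D]
10: W B4 -> L1 miss wb->B7  d=D]
11: R B4 -> L1 hit  d=D]
12: W B2 -> L2 miss wb->B5  d=D]
13: R B1 -> L1 miss wb->B4  d=-]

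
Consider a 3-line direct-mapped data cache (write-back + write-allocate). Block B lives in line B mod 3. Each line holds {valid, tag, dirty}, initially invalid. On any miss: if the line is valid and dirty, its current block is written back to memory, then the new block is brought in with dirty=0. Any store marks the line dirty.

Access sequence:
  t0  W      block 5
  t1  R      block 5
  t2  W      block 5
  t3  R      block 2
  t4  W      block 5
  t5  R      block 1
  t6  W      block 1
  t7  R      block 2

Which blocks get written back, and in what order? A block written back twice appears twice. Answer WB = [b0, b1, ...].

  0 | W B5 → L2 miss [D]
  1 | R B5 → L2 hit [D]
  2 | W B5 → L2 hit [D]
  3 | R B2 → L2 miss wb→B5 [-]
  4 | W B5 → L2 miss [D]
  5 | R B1 → L1 miss [-]
  6 | W B1 → L1 hit [D]
  7 | R B2 → L2 miss wb→B5 [-]

WB = [5, 5]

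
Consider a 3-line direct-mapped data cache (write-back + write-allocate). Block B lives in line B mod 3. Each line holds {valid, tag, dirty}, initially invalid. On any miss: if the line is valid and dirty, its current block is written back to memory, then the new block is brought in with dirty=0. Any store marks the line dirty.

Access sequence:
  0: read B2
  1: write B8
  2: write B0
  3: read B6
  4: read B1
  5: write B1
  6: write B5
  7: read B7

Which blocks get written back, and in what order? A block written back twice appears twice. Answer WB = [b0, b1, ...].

0: R B2 → L2 miss [-]
1: W B8 → L2 miss [D]
2: W B0 → L0 miss [D]
3: R B6 → L0 miss wb→B0 [-]
4: R B1 → L1 miss [-]
5: W B1 → L1 hit [D]
6: W B5 → L2 miss wb→B8 [D]
7: R B7 → L1 miss wb→B1 [-]

WB = [0, 8, 1]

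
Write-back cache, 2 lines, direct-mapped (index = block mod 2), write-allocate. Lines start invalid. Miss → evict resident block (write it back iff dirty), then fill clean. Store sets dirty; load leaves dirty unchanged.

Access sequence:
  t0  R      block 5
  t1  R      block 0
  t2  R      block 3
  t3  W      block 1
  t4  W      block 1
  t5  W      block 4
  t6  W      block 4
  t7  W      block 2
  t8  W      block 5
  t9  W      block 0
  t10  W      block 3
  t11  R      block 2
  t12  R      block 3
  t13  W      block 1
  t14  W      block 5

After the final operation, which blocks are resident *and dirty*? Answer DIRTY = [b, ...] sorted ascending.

0: R B5 → L1 miss [-]
1: R B0 → L0 miss [-]
2: R B3 → L1 miss [-]
3: W B1 → L1 miss [D]
4: W B1 → L1 hit [D]
5: W B4 → L0 miss [D]
6: W B4 → L0 hit [D]
7: W B2 → L0 miss wb→B4 [D]
8: W B5 → L1 miss wb→B1 [D]
9: W B0 → L0 miss wb→B2 [D]
10: W B3 → L1 miss wb→B5 [D]
11: R B2 → L0 miss wb→B0 [-]
12: R B3 → L1 hit [D]
13: W B1 → L1 miss wb→B3 [D]
14: W B5 → L1 miss wb→B1 [D]

DIRTY = [5]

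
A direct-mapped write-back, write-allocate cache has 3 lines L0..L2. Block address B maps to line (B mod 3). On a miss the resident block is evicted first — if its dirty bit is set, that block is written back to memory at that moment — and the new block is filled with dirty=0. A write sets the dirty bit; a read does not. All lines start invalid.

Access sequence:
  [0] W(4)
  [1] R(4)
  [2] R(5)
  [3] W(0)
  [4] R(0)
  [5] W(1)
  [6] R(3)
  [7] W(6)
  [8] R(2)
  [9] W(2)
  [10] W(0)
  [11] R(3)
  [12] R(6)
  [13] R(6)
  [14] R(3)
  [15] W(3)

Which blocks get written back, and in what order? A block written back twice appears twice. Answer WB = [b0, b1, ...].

0: W B4 -> L1 miss  d=D]
1: R B4 -> L1 hit  d=D]
2: R B5 -> L2 miss  d=-]
3: W B0 -> L0 miss  d=D]
4: R B0 -> L0 hit  d=D]
5: W B1 -> L1 miss wb->B4  d=D]
6: R B3 -> L0 miss wb->B0  d=-]
7: W B6 -> L0 miss  d=D]
8: R B2 -> L2 miss  d=-]
9: W B2 -> L2 hit  d=D]
10: W B0 -> L0 miss wb->B6  d=D]
11: R B3 -> L0 miss wb->B0  d=-]
12: R B6 -> L0 miss  d=-]
13: R B6 -> L0 hit  d=-]
14: R B3 -> L0 miss  d=-]
15: W B3 -> L0 hit  d=D]

WB = [4, 0, 6, 0]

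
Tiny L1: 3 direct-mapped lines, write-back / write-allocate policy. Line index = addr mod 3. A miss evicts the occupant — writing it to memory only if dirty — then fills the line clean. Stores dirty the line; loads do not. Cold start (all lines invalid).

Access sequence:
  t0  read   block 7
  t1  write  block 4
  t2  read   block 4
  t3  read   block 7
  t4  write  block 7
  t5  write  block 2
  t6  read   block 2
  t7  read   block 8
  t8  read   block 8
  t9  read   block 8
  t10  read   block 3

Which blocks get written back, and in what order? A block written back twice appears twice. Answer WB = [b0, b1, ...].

  0 | R B7 → L1 miss [-]
  1 | W B4 → L1 miss [D]
  2 | R B4 → L1 hit [D]
  3 | R B7 → L1 miss wb→B4 [-]
  4 | W B7 → L1 hit [D]
  5 | W B2 → L2 miss [D]
  6 | R B2 → L2 hit [D]
  7 | R B8 → L2 miss wb→B2 [-]
  8 | R B8 → L2 hit [-]
  9 | R B8 → L2 hit [-]
  10 | R B3 → L0 miss [-]

WB = [4, 2]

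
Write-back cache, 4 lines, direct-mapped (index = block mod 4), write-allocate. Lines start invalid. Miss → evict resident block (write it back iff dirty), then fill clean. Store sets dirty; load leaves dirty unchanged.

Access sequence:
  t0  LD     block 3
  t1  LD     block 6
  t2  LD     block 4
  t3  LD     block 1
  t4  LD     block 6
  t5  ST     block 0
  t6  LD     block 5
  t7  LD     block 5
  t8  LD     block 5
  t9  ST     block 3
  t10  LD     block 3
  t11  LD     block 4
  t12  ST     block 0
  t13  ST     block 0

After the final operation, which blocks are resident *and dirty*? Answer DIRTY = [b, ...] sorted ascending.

DIRTY = [0, 3]

  0 | R B3 → L3 miss [-]
  1 | R B6 → L2 miss [-]
  2 | R B4 → L0 miss [-]
  3 | R B1 → L1 miss [-]
  4 | R B6 → L2 hit [-]
  5 | W B0 → L0 miss [D]
  6 | R B5 → L1 miss [-]
  7 | R B5 → L1 hit [-]
  8 | R B5 → L1 hit [-]
  9 | W B3 → L3 hit [D]
  10 | R B3 → L3 hit [D]
  11 | R B4 → L0 miss wb→B0 [-]
  12 | W B0 → L0 miss [D]
  13 | W B0 → L0 hit [D]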